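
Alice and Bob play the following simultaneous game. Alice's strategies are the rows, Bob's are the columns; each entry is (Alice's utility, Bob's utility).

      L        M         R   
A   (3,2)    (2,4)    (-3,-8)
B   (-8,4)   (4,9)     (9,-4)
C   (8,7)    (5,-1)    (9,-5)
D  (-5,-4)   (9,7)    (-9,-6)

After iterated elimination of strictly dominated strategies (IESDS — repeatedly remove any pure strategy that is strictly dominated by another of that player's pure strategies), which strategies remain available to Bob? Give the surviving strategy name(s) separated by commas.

Alice's strategy A is strictly dominated by C (L: 8>3, M: 5>2, R: 9>-3) and is removed.
For Bob, L strictly dominates R on the remaining rows (B: 4>-4, C: 7>-5, D: -4>-6); eliminate R.
For Alice, C strictly dominates B on the remaining columns (L: 8>-8, M: 5>4); eliminate B.
Among the remaining strategies, none is strictly dominated by another pure strategy of the same player, so the elimination stops.
Surviving strategies — Alice: {C, D}; Bob: {L, M}.

L, M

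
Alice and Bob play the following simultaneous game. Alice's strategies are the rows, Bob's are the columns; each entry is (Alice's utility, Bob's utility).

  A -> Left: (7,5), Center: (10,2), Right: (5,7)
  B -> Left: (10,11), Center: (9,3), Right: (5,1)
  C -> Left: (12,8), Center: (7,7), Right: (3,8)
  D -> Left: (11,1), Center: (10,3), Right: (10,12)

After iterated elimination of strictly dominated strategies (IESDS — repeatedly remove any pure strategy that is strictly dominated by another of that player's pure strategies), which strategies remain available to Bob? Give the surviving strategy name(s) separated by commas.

Left, Right

Row B is eliminated: D beats it against every remaining column (Left: 11>10, Center: 10>9, Right: 10>5).
Bob's strategy Center is strictly dominated by Right (A: 7>2, C: 8>7, D: 12>3) and is removed.
Alice's strategy A is strictly dominated by D (Left: 11>7, Right: 10>5) and is removed.
Among the remaining strategies, none is strictly dominated by another pure strategy of the same player, so the elimination stops.
Surviving strategies — Alice: {C, D}; Bob: {Left, Right}.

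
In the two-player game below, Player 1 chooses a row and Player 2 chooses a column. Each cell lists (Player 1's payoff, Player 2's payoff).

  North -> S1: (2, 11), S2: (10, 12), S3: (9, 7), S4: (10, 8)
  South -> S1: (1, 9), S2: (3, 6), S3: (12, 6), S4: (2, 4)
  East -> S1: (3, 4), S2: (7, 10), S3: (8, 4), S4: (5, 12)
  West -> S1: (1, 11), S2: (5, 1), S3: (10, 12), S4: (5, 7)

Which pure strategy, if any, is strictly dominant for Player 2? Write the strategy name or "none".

none

S1 fails to dominate S2 at North (11<12).
S2 fails to dominate S1 at South (6<9).
S3 fails to dominate S1 at North (7<11).
S4 fails to dominate S1 at North (8<11).
No single strategy dominates all the others.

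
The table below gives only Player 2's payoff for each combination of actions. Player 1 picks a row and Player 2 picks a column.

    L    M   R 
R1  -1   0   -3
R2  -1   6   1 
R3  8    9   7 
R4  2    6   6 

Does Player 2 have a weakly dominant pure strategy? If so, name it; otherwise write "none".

M

M vs L: R1: 0>-1, R2: 6>-1, R3: 9>8, R4: 6>2.
M vs R: R1: 0>-3, R2: 6>1, R3: 9>7, R4: 6=6.
M is at least as good as every other strategy against every opponent action, so it is weakly dominant.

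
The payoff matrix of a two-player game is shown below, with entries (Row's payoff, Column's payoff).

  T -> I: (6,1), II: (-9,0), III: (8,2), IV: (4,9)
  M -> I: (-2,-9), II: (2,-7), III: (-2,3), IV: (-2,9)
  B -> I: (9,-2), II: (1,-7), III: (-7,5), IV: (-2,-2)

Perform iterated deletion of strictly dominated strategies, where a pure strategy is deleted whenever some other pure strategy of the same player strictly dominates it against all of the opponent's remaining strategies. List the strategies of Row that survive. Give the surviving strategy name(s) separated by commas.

Column's strategy I is strictly dominated by III (T: 2>1, M: 3>-9, B: 5>-2) and is removed.
Column's strategy II is strictly dominated by III (T: 2>0, M: 3>-7, B: 5>-7) and is removed.
For Row, T strictly dominates M on the remaining columns (III: 8>-2, IV: 4>-2); eliminate M.
Row B is eliminated: T beats it against every remaining column (III: 8>-7, IV: 4>-2).
Column III is eliminated: IV beats it against every remaining row (T: 9>2).
Among the remaining strategies, none is strictly dominated by another pure strategy of the same player, so the elimination stops.
Surviving strategies — Row: {T}; Column: {IV}.

T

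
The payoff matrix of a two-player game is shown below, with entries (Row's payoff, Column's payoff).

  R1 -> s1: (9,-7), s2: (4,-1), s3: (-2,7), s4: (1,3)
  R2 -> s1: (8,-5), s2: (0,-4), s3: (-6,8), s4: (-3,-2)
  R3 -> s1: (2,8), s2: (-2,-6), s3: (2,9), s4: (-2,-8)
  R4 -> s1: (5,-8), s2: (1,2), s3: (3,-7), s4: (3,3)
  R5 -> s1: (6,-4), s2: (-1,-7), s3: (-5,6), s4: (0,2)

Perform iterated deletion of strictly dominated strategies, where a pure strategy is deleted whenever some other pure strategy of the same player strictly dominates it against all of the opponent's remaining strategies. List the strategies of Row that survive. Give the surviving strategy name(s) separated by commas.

For Row, R1 strictly dominates R2 on the remaining columns (s1: 9>8, s2: 4>0, s3: -2>-6, s4: 1>-3); eliminate R2.
For Row, R4 strictly dominates R3 on the remaining columns (s1: 5>2, s2: 1>-2, s3: 3>2, s4: 3>-2); eliminate R3.
For Row, R1 strictly dominates R5 on the remaining columns (s1: 9>6, s2: 4>-1, s3: -2>-5, s4: 1>0); eliminate R5.
Column's strategy s1 is strictly dominated by s2 (R1: -1>-7, R4: 2>-8) and is removed.
For Column, s4 strictly dominates s2 on the remaining rows (R1: 3>-1, R4: 3>2); eliminate s2.
For Row, R4 strictly dominates R1 on the remaining columns (s3: 3>-2, s4: 3>1); eliminate R1.
For Column, s4 strictly dominates s3 on the remaining rows (R4: 3>-7); eliminate s3.
Among the remaining strategies, none is strictly dominated by another pure strategy of the same player, so the elimination stops.
Surviving strategies — Row: {R4}; Column: {s4}.

R4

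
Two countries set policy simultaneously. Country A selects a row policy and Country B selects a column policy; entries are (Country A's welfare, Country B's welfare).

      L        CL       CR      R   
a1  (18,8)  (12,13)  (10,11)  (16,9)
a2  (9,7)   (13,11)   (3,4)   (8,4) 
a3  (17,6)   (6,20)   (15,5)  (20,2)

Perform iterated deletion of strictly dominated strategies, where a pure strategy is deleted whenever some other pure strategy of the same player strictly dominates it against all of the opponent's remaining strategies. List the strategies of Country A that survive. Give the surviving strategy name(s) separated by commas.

For Country B, CL strictly dominates L on the remaining rows (a1: 13>8, a2: 11>7, a3: 20>6); eliminate L.
Country B's strategy CR is strictly dominated by CL (a1: 13>11, a2: 11>4, a3: 20>5) and is removed.
For Country B, CL strictly dominates R on the remaining rows (a1: 13>9, a2: 11>4, a3: 20>2); eliminate R.
Country A's strategy a1 is strictly dominated by a2 (CL: 13>12) and is removed.
For Country A, a2 strictly dominates a3 on the remaining columns (CL: 13>6); eliminate a3.
Among the remaining strategies, none is strictly dominated by another pure strategy of the same player, so the elimination stops.
Surviving strategies — Country A: {a2}; Country B: {CL}.

a2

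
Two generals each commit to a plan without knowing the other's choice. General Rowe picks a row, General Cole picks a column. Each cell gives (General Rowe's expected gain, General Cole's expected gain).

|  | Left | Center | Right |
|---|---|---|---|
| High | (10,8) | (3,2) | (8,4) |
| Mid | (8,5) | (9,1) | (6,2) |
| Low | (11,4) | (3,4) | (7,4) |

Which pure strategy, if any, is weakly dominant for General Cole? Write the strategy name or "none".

Left

Left vs Center: High: 8>2, Mid: 5>1, Low: 4=4.
Left vs Right: High: 8>4, Mid: 5>2, Low: 4=4.
Left is at least as good as every other strategy against every opponent action, so it is weakly dominant.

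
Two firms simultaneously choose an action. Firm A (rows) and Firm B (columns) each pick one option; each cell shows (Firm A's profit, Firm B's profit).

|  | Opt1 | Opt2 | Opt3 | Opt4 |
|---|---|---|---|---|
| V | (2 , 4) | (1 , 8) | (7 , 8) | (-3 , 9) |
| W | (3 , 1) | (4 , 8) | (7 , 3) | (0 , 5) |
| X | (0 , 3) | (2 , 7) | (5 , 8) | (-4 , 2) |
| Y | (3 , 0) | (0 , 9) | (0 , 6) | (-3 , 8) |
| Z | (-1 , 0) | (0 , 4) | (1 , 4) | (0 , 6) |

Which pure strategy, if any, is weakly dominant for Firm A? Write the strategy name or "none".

W

W vs V: Opt1: 3>2, Opt2: 4>1, Opt3: 7=7, Opt4: 0>-3.
W vs X: Opt1: 3>0, Opt2: 4>2, Opt3: 7>5, Opt4: 0>-4.
W vs Y: Opt1: 3=3, Opt2: 4>0, Opt3: 7>0, Opt4: 0>-3.
W vs Z: Opt1: 3>-1, Opt2: 4>0, Opt3: 7>1, Opt4: 0=0.
W is at least as good as every other strategy against every opponent action, so it is weakly dominant.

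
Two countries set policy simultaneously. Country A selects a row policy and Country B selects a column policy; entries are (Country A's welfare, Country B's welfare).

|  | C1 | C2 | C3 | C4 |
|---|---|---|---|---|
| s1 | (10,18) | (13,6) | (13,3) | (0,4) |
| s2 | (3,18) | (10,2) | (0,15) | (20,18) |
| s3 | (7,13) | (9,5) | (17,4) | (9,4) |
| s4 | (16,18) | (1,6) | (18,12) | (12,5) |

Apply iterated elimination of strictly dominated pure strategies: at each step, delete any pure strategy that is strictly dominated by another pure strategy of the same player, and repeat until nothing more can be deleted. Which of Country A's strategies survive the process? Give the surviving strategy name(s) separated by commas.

Country B's strategy C2 is strictly dominated by C1 (s1: 18>6, s2: 18>2, s3: 13>5, s4: 18>6) and is removed.
Country A's strategy s1 is strictly dominated by s4 (C1: 16>10, C3: 18>13, C4: 12>0) and is removed.
Country A's strategy s3 is strictly dominated by s4 (C1: 16>7, C3: 18>17, C4: 12>9) and is removed.
For Country B, C1 strictly dominates C3 on the remaining rows (s2: 18>15, s4: 18>12); eliminate C3.
Among the remaining strategies, none is strictly dominated by another pure strategy of the same player, so the elimination stops.
Surviving strategies — Country A: {s2, s4}; Country B: {C1, C4}.

s2, s4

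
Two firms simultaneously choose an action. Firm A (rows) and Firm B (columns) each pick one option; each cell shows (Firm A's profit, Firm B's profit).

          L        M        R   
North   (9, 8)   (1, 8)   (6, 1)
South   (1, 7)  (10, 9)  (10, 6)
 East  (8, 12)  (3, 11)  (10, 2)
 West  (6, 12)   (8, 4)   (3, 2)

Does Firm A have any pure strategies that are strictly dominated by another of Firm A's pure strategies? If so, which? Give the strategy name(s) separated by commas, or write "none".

none

Nothing dominates North: South at L (9>1); East at L (9>8); West at L (9>6).
South is not dominated — it holds its own against North at M (10>1); East at M (10>3); West at M (10>8).
East: no other strategy beats it everywhere (North at M (3>1); South at L (8>1); West at L (8>6)).
West is not dominated — it holds its own against North at M (8>1); South at L (6>1); East at M (8>3).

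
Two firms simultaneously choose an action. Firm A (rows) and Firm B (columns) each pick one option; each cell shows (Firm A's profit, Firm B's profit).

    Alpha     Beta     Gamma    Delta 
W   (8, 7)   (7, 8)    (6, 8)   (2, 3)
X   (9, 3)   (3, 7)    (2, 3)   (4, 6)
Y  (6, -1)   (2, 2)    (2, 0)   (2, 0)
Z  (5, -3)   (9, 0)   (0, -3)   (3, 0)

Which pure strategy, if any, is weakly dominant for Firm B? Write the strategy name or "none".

Beta vs Alpha: W: 8>7, X: 7>3, Y: 2>-1, Z: 0>-3.
Beta vs Gamma: W: 8=8, X: 7>3, Y: 2>0, Z: 0>-3.
Beta vs Delta: W: 8>3, X: 7>6, Y: 2>0, Z: 0=0.
Beta is at least as good as every other strategy against every opponent action, so it is weakly dominant.

Beta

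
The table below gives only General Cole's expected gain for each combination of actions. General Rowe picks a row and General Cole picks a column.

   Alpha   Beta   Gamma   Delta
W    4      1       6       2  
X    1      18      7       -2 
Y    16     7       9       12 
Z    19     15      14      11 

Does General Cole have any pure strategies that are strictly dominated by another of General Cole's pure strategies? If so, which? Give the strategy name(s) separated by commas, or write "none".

Alpha is not dominated — it holds its own against Beta at W (4>1); Gamma at Y (16>9); Delta at W (4>2).
Beta: no other strategy beats it everywhere (Alpha at X (18>1); Gamma at X (18>7); Delta at X (18>-2)).
Nothing dominates Gamma: Alpha at W (6>4); Beta at W (6>1); Delta at W (6>2).
Delta is strictly dominated by Alpha (W: 4>2, X: 1>-2, Y: 16>12, Z: 19>11).

Delta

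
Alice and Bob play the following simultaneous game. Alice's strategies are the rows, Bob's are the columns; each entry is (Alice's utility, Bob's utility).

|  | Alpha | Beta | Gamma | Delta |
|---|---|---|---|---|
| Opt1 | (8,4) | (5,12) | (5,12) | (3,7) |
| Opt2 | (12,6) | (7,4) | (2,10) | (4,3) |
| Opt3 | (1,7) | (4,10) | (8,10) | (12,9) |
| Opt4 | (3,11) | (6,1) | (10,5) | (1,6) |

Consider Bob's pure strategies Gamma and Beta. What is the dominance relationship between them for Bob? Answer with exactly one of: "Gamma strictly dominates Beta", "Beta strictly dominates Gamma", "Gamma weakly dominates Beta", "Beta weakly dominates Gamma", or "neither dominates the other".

Gamma weakly dominates Beta

Compare Gamma to Beta across each choice by Alice: Opt1: 12=12, Opt2: 10>4, Opt3: 10=10, Opt4: 5>1.
Gamma is at least as good everywhere and strictly better somewhere (tied only at Opt1, Opt3), so Gamma weakly but not strictly dominates Beta.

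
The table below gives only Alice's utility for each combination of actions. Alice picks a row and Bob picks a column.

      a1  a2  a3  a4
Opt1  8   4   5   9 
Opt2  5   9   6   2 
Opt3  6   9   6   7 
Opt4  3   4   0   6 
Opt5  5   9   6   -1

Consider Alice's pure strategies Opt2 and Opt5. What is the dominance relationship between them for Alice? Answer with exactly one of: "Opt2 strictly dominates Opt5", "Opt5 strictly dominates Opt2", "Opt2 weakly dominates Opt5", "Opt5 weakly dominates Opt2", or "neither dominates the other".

Opt2's payoffs vs Opt5's, by Bob's action — a1: 5=5, a2: 9=9, a3: 6=6, a4: 2>-1.
Opt2 is at least as good everywhere and strictly better somewhere (tied only at a1, a2, a3), so Opt2 weakly but not strictly dominates Opt5.

Opt2 weakly dominates Opt5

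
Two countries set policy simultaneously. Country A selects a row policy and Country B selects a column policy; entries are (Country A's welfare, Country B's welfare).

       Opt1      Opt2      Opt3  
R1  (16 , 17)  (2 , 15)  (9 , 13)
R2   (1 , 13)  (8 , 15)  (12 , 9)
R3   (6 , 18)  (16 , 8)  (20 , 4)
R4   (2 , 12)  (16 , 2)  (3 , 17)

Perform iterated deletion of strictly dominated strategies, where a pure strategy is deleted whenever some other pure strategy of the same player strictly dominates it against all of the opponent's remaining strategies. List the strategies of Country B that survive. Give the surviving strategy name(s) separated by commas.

Opt1

Row R2 is eliminated: R3 beats it against every remaining column (Opt1: 6>1, Opt2: 16>8, Opt3: 20>12).
Column Opt2 is eliminated: Opt1 beats it against every remaining row (R1: 17>15, R3: 18>8, R4: 12>2).
Row R4 is eliminated: R1 beats it against every remaining column (Opt1: 16>2, Opt3: 9>3).
Column Opt3 is eliminated: Opt1 beats it against every remaining row (R1: 17>13, R3: 18>4).
Country A's strategy R3 is strictly dominated by R1 (Opt1: 16>6) and is removed.
Among the remaining strategies, none is strictly dominated by another pure strategy of the same player, so the elimination stops.
Surviving strategies — Country A: {R1}; Country B: {Opt1}.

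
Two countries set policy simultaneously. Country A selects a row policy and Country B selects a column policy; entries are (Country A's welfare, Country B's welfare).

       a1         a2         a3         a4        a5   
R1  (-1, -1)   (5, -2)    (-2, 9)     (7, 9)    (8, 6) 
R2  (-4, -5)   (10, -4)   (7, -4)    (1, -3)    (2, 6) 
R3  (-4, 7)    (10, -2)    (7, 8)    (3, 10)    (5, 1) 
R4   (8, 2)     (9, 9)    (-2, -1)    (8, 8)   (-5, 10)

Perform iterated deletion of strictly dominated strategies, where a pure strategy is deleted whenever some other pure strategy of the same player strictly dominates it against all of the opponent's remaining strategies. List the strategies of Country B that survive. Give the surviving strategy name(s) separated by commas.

a3, a4, a5

Column a1 is eliminated: a4 beats it against every remaining row (R1: 9>-1, R2: -3>-5, R3: 10>7, R4: 8>2).
Column a2 is eliminated: a5 beats it against every remaining row (R1: 6>-2, R2: 6>-4, R3: 1>-2, R4: 10>9).
Among the remaining strategies, none is strictly dominated by another pure strategy of the same player, so the elimination stops.
Surviving strategies — Country A: {R1, R2, R3, R4}; Country B: {a3, a4, a5}.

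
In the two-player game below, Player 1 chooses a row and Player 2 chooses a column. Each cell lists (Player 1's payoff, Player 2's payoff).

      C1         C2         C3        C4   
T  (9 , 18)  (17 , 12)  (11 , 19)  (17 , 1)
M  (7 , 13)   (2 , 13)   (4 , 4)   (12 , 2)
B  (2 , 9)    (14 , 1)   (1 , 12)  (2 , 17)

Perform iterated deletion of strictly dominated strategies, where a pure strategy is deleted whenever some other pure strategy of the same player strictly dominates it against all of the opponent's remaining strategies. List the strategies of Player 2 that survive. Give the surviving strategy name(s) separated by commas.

Row M is eliminated: T beats it against every remaining column (C1: 9>7, C2: 17>2, C3: 11>4, C4: 17>12).
For Player 1, T strictly dominates B on the remaining columns (C1: 9>2, C2: 17>14, C3: 11>1, C4: 17>2); eliminate B.
Player 2's strategy C1 is strictly dominated by C3 (T: 19>18) and is removed.
Player 2's strategy C2 is strictly dominated by C3 (T: 19>12) and is removed.
Column C4 is eliminated: C3 beats it against every remaining row (T: 19>1).
Among the remaining strategies, none is strictly dominated by another pure strategy of the same player, so the elimination stops.
Surviving strategies — Player 1: {T}; Player 2: {C3}.

C3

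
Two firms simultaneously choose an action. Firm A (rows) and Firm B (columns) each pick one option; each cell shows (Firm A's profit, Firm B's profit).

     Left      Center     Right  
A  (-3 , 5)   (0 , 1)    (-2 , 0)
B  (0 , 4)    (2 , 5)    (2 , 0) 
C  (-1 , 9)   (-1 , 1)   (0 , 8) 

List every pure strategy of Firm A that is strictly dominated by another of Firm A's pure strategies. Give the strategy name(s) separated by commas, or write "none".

B strictly dominates A — Left: 0>-3, Center: 2>0, Right: 2>-2.
Nothing dominates B: A at Left (0>-3); C at Left (0>-1).
C: dominated, since B does at least as well everywhere (Left: 0>-1, Center: 2>-1, Right: 2>0).

A, C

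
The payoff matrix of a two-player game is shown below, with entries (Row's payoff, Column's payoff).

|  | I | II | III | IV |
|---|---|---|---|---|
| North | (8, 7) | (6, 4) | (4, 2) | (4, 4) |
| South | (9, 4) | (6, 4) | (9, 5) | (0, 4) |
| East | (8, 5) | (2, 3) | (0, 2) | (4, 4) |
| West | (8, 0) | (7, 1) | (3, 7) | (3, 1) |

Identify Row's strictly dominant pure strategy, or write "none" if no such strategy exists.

North fails to dominate South at I (8<9).
South fails to dominate North at II (6=6).
East fails to dominate North at I (8=8).
West fails to dominate North at I (8=8).
No single strategy dominates all the others.

none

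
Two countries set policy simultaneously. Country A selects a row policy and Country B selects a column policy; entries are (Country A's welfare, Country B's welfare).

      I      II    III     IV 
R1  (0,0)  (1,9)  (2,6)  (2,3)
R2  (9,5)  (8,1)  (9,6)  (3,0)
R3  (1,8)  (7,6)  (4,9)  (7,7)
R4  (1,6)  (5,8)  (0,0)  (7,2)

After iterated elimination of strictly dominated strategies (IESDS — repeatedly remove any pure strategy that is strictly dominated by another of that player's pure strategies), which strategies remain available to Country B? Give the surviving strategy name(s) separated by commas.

For Country A, R2 strictly dominates R1 on the remaining columns (I: 9>0, II: 8>1, III: 9>2, IV: 3>2); eliminate R1.
Country B's strategy IV is strictly dominated by I (R2: 5>0, R3: 8>7, R4: 6>2) and is removed.
For Country A, R2 strictly dominates R3 on the remaining columns (I: 9>1, II: 8>7, III: 9>4); eliminate R3.
Row R4 is eliminated: R2 beats it against every remaining column (I: 9>1, II: 8>5, III: 9>0).
Column I is eliminated: III beats it against every remaining row (R2: 6>5).
Column II is eliminated: III beats it against every remaining row (R2: 6>1).
Among the remaining strategies, none is strictly dominated by another pure strategy of the same player, so the elimination stops.
Surviving strategies — Country A: {R2}; Country B: {III}.

III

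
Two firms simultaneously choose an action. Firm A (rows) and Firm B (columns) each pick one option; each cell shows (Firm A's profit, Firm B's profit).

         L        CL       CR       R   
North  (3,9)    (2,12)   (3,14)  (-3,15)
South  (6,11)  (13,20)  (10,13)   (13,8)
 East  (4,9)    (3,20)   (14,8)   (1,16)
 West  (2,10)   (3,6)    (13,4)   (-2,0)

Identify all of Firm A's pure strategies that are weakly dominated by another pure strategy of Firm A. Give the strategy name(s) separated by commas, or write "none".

North, West

North is weakly dominated by South (L: 6>3, CL: 13>2, CR: 10>3, R: 13>-3).
South is not dominated — it holds its own against North at L (6>3); East at L (6>4); West at L (6>2).
East: no other strategy beats it everywhere (North at L (4>3); South at CR (14>10); West at L (4>2)).
West is weakly dominated by East (L: 4>2, CL: 3=3, CR: 14>13, R: 1>-2).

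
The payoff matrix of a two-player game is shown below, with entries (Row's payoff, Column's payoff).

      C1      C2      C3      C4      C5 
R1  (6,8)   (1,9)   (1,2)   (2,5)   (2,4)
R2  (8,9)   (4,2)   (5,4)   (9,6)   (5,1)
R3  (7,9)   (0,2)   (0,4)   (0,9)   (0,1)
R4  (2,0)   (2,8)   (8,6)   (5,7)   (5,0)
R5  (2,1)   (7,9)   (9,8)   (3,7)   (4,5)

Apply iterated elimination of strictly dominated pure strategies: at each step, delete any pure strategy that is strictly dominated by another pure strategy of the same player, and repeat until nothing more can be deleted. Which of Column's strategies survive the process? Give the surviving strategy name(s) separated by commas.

C1, C2, C3, C4

Row R1 is eliminated: R2 beats it against every remaining column (C1: 8>6, C2: 4>1, C3: 5>1, C4: 9>2, C5: 5>2).
Row's strategy R3 is strictly dominated by R2 (C1: 8>7, C2: 4>0, C3: 5>0, C4: 9>0, C5: 5>0) and is removed.
For Column, C2 strictly dominates C5 on the remaining rows (R2: 2>1, R4: 8>0, R5: 9>5); eliminate C5.
Among the remaining strategies, none is strictly dominated by another pure strategy of the same player, so the elimination stops.
Surviving strategies — Row: {R2, R4, R5}; Column: {C1, C2, C3, C4}.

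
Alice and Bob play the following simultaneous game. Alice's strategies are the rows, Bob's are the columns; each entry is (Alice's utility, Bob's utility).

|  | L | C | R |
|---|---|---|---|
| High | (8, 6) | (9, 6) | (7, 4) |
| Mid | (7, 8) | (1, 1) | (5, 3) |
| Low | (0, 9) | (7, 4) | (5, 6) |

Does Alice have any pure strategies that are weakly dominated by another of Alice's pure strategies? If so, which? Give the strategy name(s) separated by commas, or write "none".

High: no other strategy beats it everywhere (Mid at L (8>7); Low at L (8>0)).
Mid is weakly dominated by High (L: 8>7, C: 9>1, R: 7>5).
Low: dominated, since High does at least as well everywhere (L: 8>0, C: 9>7, R: 7>5).

Mid, Low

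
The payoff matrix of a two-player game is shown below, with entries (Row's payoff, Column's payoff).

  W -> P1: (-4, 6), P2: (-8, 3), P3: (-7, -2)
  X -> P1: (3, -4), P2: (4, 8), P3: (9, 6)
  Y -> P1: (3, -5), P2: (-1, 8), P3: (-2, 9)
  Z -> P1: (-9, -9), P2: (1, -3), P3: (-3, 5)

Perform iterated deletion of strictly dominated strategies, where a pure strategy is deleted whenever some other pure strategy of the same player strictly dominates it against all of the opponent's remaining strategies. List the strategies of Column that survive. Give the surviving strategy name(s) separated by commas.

P2

Row W is eliminated: X beats it against every remaining column (P1: 3>-4, P2: 4>-8, P3: 9>-7).
For Row, X strictly dominates Z on the remaining columns (P1: 3>-9, P2: 4>1, P3: 9>-3); eliminate Z.
For Column, P2 strictly dominates P1 on the remaining rows (X: 8>-4, Y: 8>-5); eliminate P1.
For Row, X strictly dominates Y on the remaining columns (P2: 4>-1, P3: 9>-2); eliminate Y.
Column P3 is eliminated: P2 beats it against every remaining row (X: 8>6).
Among the remaining strategies, none is strictly dominated by another pure strategy of the same player, so the elimination stops.
Surviving strategies — Row: {X}; Column: {P2}.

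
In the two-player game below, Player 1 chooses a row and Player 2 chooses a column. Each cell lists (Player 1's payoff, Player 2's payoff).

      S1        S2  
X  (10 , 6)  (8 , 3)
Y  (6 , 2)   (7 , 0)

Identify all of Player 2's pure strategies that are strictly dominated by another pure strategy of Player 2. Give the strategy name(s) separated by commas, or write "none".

S2

S1 is not dominated — it holds its own against S2 at X (6>3).
S1 strictly dominates S2 — X: 6>3, Y: 2>0.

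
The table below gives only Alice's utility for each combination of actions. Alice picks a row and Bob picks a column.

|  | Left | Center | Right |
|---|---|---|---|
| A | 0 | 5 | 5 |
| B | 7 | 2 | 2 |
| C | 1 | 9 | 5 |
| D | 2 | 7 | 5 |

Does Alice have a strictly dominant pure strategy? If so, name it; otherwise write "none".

A fails to dominate B at Left (0<7).
B fails to dominate A at Center (2<5).
C fails to dominate A at Right (5=5).
D fails to dominate A at Right (5=5).
No single strategy dominates all the others.

none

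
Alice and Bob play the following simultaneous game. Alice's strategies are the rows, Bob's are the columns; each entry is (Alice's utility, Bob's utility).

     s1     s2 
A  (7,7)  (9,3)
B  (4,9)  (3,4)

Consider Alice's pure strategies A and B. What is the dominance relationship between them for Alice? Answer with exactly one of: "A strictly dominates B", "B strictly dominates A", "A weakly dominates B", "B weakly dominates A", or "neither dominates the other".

A strictly dominates B

A's payoffs vs B's, by Bob's action — s1: 7>4, s2: 9>3.
Every comparison favours A, so A strictly dominates B.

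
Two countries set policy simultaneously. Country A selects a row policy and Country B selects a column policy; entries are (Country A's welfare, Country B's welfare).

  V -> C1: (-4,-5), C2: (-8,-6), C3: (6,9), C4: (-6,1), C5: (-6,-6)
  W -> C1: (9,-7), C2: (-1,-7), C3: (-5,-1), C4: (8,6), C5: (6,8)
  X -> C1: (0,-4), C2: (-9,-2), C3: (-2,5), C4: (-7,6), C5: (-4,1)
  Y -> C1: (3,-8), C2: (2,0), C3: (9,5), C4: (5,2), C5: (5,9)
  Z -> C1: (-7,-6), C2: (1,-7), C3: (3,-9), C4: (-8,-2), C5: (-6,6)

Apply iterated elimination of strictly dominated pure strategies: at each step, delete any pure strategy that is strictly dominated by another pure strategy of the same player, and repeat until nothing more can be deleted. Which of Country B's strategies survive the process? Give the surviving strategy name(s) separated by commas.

C5

Country A's strategy V is strictly dominated by Y (C1: 3>-4, C2: 2>-8, C3: 9>6, C4: 5>-6, C5: 5>-6) and is removed.
Country A's strategy X is strictly dominated by Y (C1: 3>0, C2: 2>-9, C3: 9>-2, C4: 5>-7, C5: 5>-4) and is removed.
Row Z is eliminated: Y beats it against every remaining column (C1: 3>-7, C2: 2>1, C3: 9>3, C4: 5>-8, C5: 5>-6).
Country B's strategy C1 is strictly dominated by C3 (W: -1>-7, Y: 5>-8) and is removed.
For Country B, C3 strictly dominates C2 on the remaining rows (W: -1>-7, Y: 5>0); eliminate C2.
Column C3 is eliminated: C5 beats it against every remaining row (W: 8>-1, Y: 9>5).
Row Y is eliminated: W beats it against every remaining column (C4: 8>5, C5: 6>5).
Country B's strategy C4 is strictly dominated by C5 (W: 8>6) and is removed.
Among the remaining strategies, none is strictly dominated by another pure strategy of the same player, so the elimination stops.
Surviving strategies — Country A: {W}; Country B: {C5}.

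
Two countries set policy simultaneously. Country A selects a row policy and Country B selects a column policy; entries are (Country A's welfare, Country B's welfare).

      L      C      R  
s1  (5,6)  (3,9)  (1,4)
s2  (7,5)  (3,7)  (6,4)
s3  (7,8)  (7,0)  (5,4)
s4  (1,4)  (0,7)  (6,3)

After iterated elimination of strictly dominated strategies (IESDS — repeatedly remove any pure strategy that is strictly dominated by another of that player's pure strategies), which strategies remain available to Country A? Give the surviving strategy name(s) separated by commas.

s2, s3

For Country A, s3 strictly dominates s1 on the remaining columns (L: 7>5, C: 7>3, R: 5>1); eliminate s1.
Country B's strategy R is strictly dominated by L (s2: 5>4, s3: 8>4, s4: 4>3) and is removed.
Row s4 is eliminated: s2 beats it against every remaining column (L: 7>1, C: 3>0).
Among the remaining strategies, none is strictly dominated by another pure strategy of the same player, so the elimination stops.
Surviving strategies — Country A: {s2, s3}; Country B: {L, C}.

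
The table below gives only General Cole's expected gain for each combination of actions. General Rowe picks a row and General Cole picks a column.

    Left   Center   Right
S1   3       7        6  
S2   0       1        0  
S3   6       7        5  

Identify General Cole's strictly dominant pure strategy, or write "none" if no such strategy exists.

Center vs Left: S1: 7>3, S2: 1>0, S3: 7>6.
Center vs Right: S1: 7>6, S2: 1>0, S3: 7>5.
Center strictly beats every other strategy against every opponent action, so it is strictly dominant.

Center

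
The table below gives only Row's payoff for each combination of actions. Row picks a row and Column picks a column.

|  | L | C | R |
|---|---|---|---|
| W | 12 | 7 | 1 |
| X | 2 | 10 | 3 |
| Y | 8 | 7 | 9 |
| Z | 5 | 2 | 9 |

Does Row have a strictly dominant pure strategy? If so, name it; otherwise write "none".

none

W fails to dominate X at C (7<10).
X fails to dominate W at L (2<12).
Y fails to dominate W at L (8<12).
Z fails to dominate W at L (5<12).
No single strategy dominates all the others.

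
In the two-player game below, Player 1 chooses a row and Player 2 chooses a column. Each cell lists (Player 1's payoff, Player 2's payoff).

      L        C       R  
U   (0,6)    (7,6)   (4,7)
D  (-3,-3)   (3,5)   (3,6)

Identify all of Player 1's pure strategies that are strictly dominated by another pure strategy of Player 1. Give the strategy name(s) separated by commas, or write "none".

D

U: no other strategy beats it everywhere (D at L (0>-3)).
U strictly dominates D — L: 0>-3, C: 7>3, R: 4>3.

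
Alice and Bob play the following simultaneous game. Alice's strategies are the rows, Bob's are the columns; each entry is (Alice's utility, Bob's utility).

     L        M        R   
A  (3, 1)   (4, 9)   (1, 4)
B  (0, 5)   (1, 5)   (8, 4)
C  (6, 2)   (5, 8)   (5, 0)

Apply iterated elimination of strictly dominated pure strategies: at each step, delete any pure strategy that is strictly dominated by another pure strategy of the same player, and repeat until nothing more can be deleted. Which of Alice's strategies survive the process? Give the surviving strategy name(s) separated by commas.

For Alice, C strictly dominates A on the remaining columns (L: 6>3, M: 5>4, R: 5>1); eliminate A.
Bob's strategy R is strictly dominated by L (B: 5>4, C: 2>0) and is removed.
Alice's strategy B is strictly dominated by C (L: 6>0, M: 5>1) and is removed.
Bob's strategy L is strictly dominated by M (C: 8>2) and is removed.
Among the remaining strategies, none is strictly dominated by another pure strategy of the same player, so the elimination stops.
Surviving strategies — Alice: {C}; Bob: {M}.

C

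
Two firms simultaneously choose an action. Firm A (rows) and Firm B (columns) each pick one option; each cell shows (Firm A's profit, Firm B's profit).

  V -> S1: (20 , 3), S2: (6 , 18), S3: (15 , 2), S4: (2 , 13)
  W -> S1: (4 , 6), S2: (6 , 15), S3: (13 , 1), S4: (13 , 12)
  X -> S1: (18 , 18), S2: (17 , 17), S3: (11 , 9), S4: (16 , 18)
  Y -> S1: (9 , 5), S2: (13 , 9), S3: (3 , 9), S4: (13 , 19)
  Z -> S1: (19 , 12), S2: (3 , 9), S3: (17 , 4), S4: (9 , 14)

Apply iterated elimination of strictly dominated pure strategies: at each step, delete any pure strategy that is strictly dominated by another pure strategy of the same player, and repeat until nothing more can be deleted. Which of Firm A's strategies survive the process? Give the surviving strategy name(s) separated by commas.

V, X, Z

For Firm A, X strictly dominates Y on the remaining columns (S1: 18>9, S2: 17>13, S3: 11>3, S4: 16>13); eliminate Y.
Firm B's strategy S3 is strictly dominated by S1 (V: 3>2, W: 6>1, X: 18>9, Z: 12>4) and is removed.
For Firm A, X strictly dominates W on the remaining columns (S1: 18>4, S2: 17>6, S4: 16>13); eliminate W.
Among the remaining strategies, none is strictly dominated by another pure strategy of the same player, so the elimination stops.
Surviving strategies — Firm A: {V, X, Z}; Firm B: {S1, S2, S4}.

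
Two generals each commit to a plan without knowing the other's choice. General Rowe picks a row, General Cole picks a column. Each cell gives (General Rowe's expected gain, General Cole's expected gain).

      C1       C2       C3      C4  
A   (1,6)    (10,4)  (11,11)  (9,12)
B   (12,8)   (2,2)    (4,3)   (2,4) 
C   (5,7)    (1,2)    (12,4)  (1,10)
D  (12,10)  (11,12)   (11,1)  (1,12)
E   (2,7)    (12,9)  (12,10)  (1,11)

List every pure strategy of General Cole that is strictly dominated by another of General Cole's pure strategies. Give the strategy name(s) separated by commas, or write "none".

C1 is not dominated — it holds its own against C2 at A (6>4); C3 at B (8>3); C4 at B (8>4).
C2 is not dominated — it holds its own against C1 at D (12>10); C3 at D (12>1); C4 at D (12=12).
C3 is strictly dominated by C4 (A: 12>11, B: 4>3, C: 10>4, D: 12>1, E: 11>10).
C4: no other strategy beats it everywhere (C1 at A (12>6); C2 at A (12>4); C3 at A (12>11)).

C3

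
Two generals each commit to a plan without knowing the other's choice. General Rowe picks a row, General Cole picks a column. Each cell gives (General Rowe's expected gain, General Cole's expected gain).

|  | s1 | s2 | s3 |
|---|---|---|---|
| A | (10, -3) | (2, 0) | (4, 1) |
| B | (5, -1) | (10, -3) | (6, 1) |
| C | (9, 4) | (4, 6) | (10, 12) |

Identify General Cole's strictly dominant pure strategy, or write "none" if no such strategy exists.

s3

s3 vs s1: A: 1>-3, B: 1>-1, C: 12>4.
s3 vs s2: A: 1>0, B: 1>-3, C: 12>6.
s3 strictly beats every other strategy against every opponent action, so it is strictly dominant.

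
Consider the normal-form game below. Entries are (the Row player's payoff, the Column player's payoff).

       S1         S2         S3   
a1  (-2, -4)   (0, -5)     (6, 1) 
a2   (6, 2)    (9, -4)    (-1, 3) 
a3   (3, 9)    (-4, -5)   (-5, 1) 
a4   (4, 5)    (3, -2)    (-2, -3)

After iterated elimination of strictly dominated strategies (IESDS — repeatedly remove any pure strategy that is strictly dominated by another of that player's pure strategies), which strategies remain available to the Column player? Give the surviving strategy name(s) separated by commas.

S3

For the Row player, a2 strictly dominates a3 on the remaining columns (S1: 6>3, S2: 9>-4, S3: -1>-5); eliminate a3.
Row a4 is eliminated: a2 beats it against every remaining column (S1: 6>4, S2: 9>3, S3: -1>-2).
The Column player's strategy S1 is strictly dominated by S3 (a1: 1>-4, a2: 3>2) and is removed.
Column S2 is eliminated: S3 beats it against every remaining row (a1: 1>-5, a2: 3>-4).
For the Row player, a1 strictly dominates a2 on the remaining columns (S3: 6>-1); eliminate a2.
Among the remaining strategies, none is strictly dominated by another pure strategy of the same player, so the elimination stops.
Surviving strategies — the Row player: {a1}; the Column player: {S3}.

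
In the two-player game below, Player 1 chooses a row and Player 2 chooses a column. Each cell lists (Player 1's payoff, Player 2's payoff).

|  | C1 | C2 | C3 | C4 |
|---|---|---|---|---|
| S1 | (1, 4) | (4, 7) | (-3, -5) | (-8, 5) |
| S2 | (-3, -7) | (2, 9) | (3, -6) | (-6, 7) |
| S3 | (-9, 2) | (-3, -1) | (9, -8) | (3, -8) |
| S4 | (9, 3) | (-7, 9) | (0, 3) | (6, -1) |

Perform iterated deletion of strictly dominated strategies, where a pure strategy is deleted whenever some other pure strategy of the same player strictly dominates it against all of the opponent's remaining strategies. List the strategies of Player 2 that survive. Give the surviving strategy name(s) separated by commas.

Player 2's strategy C3 is strictly dominated by C2 (S1: 7>-5, S2: 9>-6, S3: -1>-8, S4: 9>3) and is removed.
For Player 2, C2 strictly dominates C4 on the remaining rows (S1: 7>5, S2: 9>7, S3: -1>-8, S4: 9>-1); eliminate C4.
For Player 1, S1 strictly dominates S2 on the remaining columns (C1: 1>-3, C2: 4>2); eliminate S2.
Row S3 is eliminated: S1 beats it against every remaining column (C1: 1>-9, C2: 4>-3).
For Player 2, C2 strictly dominates C1 on the remaining rows (S1: 7>4, S4: 9>3); eliminate C1.
For Player 1, S1 strictly dominates S4 on the remaining columns (C2: 4>-7); eliminate S4.
Among the remaining strategies, none is strictly dominated by another pure strategy of the same player, so the elimination stops.
Surviving strategies — Player 1: {S1}; Player 2: {C2}.

C2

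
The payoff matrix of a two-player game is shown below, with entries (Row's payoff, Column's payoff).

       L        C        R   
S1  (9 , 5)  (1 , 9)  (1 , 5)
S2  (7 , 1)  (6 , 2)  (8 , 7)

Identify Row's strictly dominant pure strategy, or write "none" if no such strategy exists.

none

S1 fails to dominate S2 at C (1<6).
S2 fails to dominate S1 at L (7<9).
No single strategy dominates all the others.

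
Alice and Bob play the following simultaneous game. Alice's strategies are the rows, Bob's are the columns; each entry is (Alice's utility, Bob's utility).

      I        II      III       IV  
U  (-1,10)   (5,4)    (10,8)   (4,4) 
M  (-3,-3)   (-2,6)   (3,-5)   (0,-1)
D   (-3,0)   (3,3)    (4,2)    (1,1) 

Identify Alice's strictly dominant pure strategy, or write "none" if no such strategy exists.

U vs M: I: -1>-3, II: 5>-2, III: 10>3, IV: 4>0.
U vs D: I: -1>-3, II: 5>3, III: 10>4, IV: 4>1.
U strictly beats every other strategy against every opponent action, so it is strictly dominant.

U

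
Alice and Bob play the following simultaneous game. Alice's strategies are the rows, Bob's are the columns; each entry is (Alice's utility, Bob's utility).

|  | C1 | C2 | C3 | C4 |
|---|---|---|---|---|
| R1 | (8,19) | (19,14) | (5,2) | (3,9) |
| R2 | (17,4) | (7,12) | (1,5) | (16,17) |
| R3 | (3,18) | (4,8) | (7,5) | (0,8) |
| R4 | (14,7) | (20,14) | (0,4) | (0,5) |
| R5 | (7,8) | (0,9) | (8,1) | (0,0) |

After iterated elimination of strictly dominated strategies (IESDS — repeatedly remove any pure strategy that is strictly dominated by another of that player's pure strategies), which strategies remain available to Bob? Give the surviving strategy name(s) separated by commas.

Bob's strategy C3 is strictly dominated by C2 (R1: 14>2, R2: 12>5, R3: 8>5, R4: 14>4, R5: 9>1) and is removed.
Row R3 is eliminated: R1 beats it against every remaining column (C1: 8>3, C2: 19>4, C4: 3>0).
For Alice, R1 strictly dominates R5 on the remaining columns (C1: 8>7, C2: 19>0, C4: 3>0); eliminate R5.
Among the remaining strategies, none is strictly dominated by another pure strategy of the same player, so the elimination stops.
Surviving strategies — Alice: {R1, R2, R4}; Bob: {C1, C2, C4}.

C1, C2, C4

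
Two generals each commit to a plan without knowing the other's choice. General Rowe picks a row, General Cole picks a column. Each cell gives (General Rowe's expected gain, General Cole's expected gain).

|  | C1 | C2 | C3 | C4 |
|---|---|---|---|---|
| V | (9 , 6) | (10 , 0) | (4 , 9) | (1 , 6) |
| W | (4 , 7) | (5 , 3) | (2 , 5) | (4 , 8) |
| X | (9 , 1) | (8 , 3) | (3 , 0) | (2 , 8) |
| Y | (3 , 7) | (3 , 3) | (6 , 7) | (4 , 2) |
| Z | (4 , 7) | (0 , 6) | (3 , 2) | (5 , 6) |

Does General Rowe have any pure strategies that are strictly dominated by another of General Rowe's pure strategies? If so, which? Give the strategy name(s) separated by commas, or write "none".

Nothing dominates V: W at C1 (9>4); X at C1 (9=9); Y at C1 (9>3); Z at C1 (9>4).
Nothing dominates W: V at C4 (4>1); X at C4 (4>2); Y at C1 (4>3); Z at C1 (4=4).
X: no other strategy beats it everywhere (V at C1 (9=9); W at C1 (9>4); Y at C1 (9>3); Z at C1 (9>4)).
Y: no other strategy beats it everywhere (V at C3 (6>4); W at C3 (6>2); X at C3 (6>3); Z at C2 (3>0)).
Z is not dominated — it holds its own against V at C4 (5>1); W at C1 (4=4); X at C3 (3=3); Y at C1 (4>3).

none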